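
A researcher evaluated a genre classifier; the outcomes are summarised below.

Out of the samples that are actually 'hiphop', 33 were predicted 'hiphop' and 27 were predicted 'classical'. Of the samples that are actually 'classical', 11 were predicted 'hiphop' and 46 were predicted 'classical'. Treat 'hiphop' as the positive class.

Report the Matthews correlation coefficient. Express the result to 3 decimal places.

MCC = (TP·TN − FP·FN) / √((TP+FP)(TP+FN)(TN+FP)(TN+FN))
Numerator = 33·46 − 11·27 = 1221
Denominator = √(44·60·57·73) = √10985040 = 3314.3687
MCC = 1221 / 3314.3687 = 0.368

0.368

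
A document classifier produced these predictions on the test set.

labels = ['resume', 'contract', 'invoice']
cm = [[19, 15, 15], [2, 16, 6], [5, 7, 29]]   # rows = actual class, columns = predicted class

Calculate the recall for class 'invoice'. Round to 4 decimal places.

0.7073

recall = TP/(TP+FN).
invoice: TP=29, FN=5+7=12 → 29/41 = 0.70732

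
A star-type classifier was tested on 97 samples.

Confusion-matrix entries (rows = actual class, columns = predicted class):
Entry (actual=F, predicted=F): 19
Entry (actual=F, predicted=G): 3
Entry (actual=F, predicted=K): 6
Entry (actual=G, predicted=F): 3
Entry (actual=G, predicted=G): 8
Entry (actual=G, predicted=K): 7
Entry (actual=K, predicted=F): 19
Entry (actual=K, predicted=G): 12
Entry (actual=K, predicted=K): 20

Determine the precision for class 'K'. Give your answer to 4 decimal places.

0.6061

precision = TP/(TP+FP).
K: TP=20, FP=6+7=13 → 20/33 = 0.60606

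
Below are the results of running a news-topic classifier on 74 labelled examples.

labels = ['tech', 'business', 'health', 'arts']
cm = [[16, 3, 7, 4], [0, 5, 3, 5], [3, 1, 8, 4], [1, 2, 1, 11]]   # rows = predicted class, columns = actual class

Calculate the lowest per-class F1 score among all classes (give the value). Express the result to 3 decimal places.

Per-class F1 score (2·TP/(2·TP+FP+FN)):
  tech: TP=16, FP=3+7+4=14, FN=0+3+1=4 → 32/50 = 0.6400
  business: TP=5, FP=0+3+5=8, FN=3+1+2=6 → 10/24 = 0.4167
  health: TP=8, FP=3+1+4=8, FN=7+3+1=11 → 16/35 = 0.4571
  arts: TP=11, FP=1+2+1=4, FN=4+5+4=13 → 22/39 = 0.5641
Lowest is class 'business' with F1 score = 0.417.

0.417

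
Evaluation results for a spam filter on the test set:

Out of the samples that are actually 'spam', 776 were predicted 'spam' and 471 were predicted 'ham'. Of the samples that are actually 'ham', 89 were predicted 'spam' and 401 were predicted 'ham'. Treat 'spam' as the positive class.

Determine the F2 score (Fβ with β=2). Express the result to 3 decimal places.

Fβ = (1+β²)·TP / ((1+β²)·TP + β²·FN + FP), with β²=4
= 5·776 / (5·776 + 4·471 + 89) = 0.663

0.663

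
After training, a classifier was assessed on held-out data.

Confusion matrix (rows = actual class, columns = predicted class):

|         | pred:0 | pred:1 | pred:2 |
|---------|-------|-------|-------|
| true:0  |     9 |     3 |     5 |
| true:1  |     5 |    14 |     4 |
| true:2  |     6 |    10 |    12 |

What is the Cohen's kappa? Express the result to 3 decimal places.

Observed agreement pₒ = trace/N = 35/68 = 0.5147
Expected agreement pₑ = Σ (rowᵢ·colᵢ)/N² = (17·20 + 23·27 + 28·21)/68² = 0.3350
κ = (pₒ − pₑ)/(1 − pₑ) = (0.5147 − 0.3350)/(1 − 0.3350) = 0.270

0.270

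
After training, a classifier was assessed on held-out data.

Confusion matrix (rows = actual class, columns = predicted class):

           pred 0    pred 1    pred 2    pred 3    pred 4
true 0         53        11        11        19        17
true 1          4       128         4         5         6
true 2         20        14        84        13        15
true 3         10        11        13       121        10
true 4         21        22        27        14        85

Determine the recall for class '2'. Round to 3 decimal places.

0.575

recall = TP/(TP+FN).
2: TP=84, FN=20+14+13+15=62 → 84/146 = 0.5753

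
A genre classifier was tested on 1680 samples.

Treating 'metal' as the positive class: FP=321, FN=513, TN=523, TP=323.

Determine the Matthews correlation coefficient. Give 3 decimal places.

MCC = (TP·TN − FP·FN) / √((TP+FP)(TP+FN)(TN+FP)(TN+FN))
Numerator = 323·523 − 321·513 = 4256
Denominator = √(644·836·844·1036) = √470754355456 = 686115.4097
MCC = 4256 / 686115.4097 = 0.006

0.006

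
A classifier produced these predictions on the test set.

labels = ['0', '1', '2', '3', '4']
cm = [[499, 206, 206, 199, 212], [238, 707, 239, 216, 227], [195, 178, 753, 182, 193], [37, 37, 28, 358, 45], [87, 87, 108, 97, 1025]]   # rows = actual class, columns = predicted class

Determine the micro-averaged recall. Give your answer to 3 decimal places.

Micro-averaging pools counts across classes: ΣTP=3342, ΣFP=3017, ΣFN=3017.
Micro-recall = TP/(TP+FN) on pooled counts = 0.526 (equals overall accuracy in single-label multiclass).

0.526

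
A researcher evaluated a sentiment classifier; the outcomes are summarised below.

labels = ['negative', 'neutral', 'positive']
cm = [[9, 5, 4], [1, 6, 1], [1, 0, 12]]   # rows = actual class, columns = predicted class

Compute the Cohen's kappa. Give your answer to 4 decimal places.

0.5385

Observed agreement pₒ = trace/N = 27/39 = 0.69231
Expected agreement pₑ = Σ (rowᵢ·colᵢ)/N² = (18·11 + 8·11 + 13·17)/39² = 0.33333
κ = (pₒ − pₑ)/(1 − pₑ) = (0.69231 − 0.33333)/(1 − 0.33333) = 0.5385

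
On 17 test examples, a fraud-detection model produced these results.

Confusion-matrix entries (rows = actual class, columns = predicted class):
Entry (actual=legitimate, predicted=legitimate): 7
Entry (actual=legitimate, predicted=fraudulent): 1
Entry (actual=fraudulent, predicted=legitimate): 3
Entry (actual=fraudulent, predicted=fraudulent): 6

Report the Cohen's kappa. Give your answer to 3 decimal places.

Observed agreement pₒ = trace/N = 13/17 = 0.7647
Expected agreement pₑ = Σ (rowᵢ·colᵢ)/N² = (8·10 + 9·7)/17² = 0.4948
κ = (pₒ − pₑ)/(1 − pₑ) = (0.7647 − 0.4948)/(1 − 0.4948) = 0.534

0.534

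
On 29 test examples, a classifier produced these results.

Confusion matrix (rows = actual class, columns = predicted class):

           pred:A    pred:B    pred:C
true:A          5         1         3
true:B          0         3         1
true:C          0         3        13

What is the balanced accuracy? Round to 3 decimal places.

0.706

Balanced accuracy = mean of per-class recall.
  A: recall = 5/9 = 0.5556
  B: recall = 3/4 = 0.7500
  C: recall = 13/16 = 0.8125
Mean = (0.5556 + 0.7500 + 0.8125) / 3 = 0.706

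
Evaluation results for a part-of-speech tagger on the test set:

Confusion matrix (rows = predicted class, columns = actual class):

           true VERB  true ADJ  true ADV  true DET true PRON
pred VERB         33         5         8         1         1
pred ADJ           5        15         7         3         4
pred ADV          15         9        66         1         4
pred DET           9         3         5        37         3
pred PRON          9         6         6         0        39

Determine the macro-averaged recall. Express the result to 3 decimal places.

0.645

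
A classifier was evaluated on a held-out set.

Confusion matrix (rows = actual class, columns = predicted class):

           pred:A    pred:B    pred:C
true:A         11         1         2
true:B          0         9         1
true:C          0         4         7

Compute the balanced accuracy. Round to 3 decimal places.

0.774

Balanced accuracy = mean of per-class recall.
  A: recall = 11/14 = 0.7857
  B: recall = 9/10 = 0.9000
  C: recall = 7/11 = 0.6364
Mean = (0.7857 + 0.9000 + 0.6364) / 3 = 0.774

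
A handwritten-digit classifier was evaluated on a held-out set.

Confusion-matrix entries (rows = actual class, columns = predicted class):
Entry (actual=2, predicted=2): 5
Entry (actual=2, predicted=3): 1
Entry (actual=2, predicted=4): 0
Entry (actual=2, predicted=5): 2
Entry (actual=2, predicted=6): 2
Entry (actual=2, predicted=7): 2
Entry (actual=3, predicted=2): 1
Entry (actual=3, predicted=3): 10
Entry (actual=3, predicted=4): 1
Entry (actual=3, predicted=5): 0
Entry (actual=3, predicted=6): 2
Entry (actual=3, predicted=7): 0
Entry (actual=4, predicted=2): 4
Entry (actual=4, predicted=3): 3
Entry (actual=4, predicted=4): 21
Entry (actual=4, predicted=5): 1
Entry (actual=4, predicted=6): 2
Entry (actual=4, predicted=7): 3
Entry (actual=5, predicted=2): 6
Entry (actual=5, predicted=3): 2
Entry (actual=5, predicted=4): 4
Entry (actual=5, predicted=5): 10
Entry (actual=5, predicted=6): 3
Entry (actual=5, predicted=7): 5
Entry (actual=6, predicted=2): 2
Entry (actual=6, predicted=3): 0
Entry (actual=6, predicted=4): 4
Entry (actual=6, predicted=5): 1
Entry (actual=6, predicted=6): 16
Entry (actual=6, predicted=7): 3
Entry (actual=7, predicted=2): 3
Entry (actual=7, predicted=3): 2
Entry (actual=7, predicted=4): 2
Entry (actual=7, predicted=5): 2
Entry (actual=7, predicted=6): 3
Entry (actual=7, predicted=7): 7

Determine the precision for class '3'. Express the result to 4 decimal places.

precision = TP/(TP+FP).
3: TP=10, FP=1+3+2+0+2=8 → 10/18 = 0.55556

0.5556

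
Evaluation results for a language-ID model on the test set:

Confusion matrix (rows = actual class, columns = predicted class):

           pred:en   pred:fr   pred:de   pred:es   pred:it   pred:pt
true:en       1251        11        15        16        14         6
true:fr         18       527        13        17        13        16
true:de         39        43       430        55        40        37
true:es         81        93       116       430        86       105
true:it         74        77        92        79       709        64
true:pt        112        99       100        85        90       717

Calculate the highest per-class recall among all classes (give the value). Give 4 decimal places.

Per-class recall (TP/(TP+FN)):
  en: TP=1251, FN=11+15+16+14+6=62 → 1251/1313 = 0.95278
  fr: TP=527, FN=18+13+17+13+16=77 → 527/604 = 0.87252
  de: TP=430, FN=39+43+55+40+37=214 → 430/644 = 0.66770
  es: TP=430, FN=81+93+116+86+105=481 → 430/911 = 0.47201
  it: TP=709, FN=74+77+92+79+64=386 → 709/1095 = 0.64749
  pt: TP=717, FN=112+99+100+85+90=486 → 717/1203 = 0.59601
Highest is class 'en' with recall = 0.9528.

0.9528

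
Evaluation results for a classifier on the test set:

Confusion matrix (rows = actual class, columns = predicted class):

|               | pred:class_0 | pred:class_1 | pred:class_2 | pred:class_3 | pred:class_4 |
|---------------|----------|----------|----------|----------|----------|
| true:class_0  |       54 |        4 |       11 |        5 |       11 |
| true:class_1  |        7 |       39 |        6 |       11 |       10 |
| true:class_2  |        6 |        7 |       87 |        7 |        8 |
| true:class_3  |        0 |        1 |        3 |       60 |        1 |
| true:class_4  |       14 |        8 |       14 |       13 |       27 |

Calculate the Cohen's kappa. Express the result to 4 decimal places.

Observed agreement pₒ = trace/N = 267/414 = 0.64493
Expected agreement pₑ = Σ (rowᵢ·colᵢ)/N² = (85·81 + 73·59 + 115·121 + 65·96 + 76·57)/414² = 0.20817
κ = (pₒ − pₑ)/(1 − pₑ) = (0.64493 − 0.20817)/(1 − 0.20817) = 0.5516

0.5516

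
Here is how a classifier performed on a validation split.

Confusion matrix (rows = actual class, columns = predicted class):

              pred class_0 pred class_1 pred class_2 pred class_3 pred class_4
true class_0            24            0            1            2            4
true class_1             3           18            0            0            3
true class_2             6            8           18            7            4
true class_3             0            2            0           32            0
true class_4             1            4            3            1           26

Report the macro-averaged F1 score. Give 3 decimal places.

0.700

Per-class F1 score (2·TP/(2·TP+FP+FN)):
  class_0: TP=24, FP=3+6+0+1=10, FN=0+1+2+4=7 → 48/65 = 0.7385
  class_1: TP=18, FP=0+8+2+4=14, FN=3+0+0+3=6 → 36/56 = 0.6429
  class_2: TP=18, FP=1+0+0+3=4, FN=6+8+7+4=25 → 36/65 = 0.5538
  class_3: TP=32, FP=2+0+7+1=10, FN=0+2+0+0=2 → 64/76 = 0.8421
  class_4: TP=26, FP=4+3+4+0=11, FN=1+4+3+1=9 → 52/72 = 0.7222
Macro-F1 score = mean = (0.7385 + 0.6429 + 0.5538 + 0.8421 + 0.7222) / 5 = 0.700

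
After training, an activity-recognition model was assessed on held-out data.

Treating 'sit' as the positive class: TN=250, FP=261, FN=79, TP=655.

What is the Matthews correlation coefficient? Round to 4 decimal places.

0.4257

MCC = (TP·TN − FP·FN) / √((TP+FP)(TP+FN)(TN+FP)(TN+FN))
Numerator = 655·250 − 261·79 = 143131
Denominator = √(916·734·511·329) = √113033800936 = 336204.9984
MCC = 143131 / 336204.9984 = 0.4257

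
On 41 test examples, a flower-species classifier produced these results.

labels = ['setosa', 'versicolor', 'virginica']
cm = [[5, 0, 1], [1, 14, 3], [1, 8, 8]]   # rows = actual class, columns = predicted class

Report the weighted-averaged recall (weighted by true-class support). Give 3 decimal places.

0.659

Per-class recall (TP/(TP+FN)):
  setosa: TP=5, FN=0+1=1 → 5/6 = 0.8333
  versicolor: TP=14, FN=1+3=4 → 14/18 = 0.7778
  virginica: TP=8, FN=1+8=9 → 8/17 = 0.4706
Weighted-recall = Σ (supportᵢ/N)·recallᵢ with N=41: (6/41)·0.8333 + (18/41)·0.7778 + (17/41)·0.4706 = 0.659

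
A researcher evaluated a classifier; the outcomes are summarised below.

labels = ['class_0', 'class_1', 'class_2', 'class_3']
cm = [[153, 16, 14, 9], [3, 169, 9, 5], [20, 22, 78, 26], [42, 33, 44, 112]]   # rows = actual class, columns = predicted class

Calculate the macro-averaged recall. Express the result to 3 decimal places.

Per-class recall (TP/(TP+FN)):
  class_0: TP=153, FN=16+14+9=39 → 153/192 = 0.7969
  class_1: TP=169, FN=3+9+5=17 → 169/186 = 0.9086
  class_2: TP=78, FN=20+22+26=68 → 78/146 = 0.5342
  class_3: TP=112, FN=42+33+44=119 → 112/231 = 0.4848
Macro-recall = mean = (0.7969 + 0.9086 + 0.5342 + 0.4848) / 4 = 0.681

0.681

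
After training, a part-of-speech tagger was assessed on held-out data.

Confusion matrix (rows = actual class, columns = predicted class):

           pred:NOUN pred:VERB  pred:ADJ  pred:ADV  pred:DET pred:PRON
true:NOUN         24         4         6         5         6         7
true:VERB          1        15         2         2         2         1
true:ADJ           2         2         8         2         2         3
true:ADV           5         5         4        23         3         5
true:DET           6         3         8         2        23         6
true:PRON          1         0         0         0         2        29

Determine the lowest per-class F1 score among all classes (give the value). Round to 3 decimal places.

0.340

Per-class F1 score (2·TP/(2·TP+FP+FN)):
  NOUN: TP=24, FP=1+2+5+6+1=15, FN=4+6+5+6+7=28 → 48/91 = 0.5275
  VERB: TP=15, FP=4+2+5+3+0=14, FN=1+2+2+2+1=8 → 30/52 = 0.5769
  ADJ: TP=8, FP=6+2+4+8+0=20, FN=2+2+2+2+3=11 → 16/47 = 0.3404
  ADV: TP=23, FP=5+2+2+2+0=11, FN=5+5+4+3+5=22 → 46/79 = 0.5823
  DET: TP=23, FP=6+2+2+3+2=15, FN=6+3+8+2+6=25 → 46/86 = 0.5349
  PRON: TP=29, FP=7+1+3+5+6=22, FN=1+0+0+0+2=3 → 58/83 = 0.6988
Lowest is class 'ADJ' with F1 score = 0.340.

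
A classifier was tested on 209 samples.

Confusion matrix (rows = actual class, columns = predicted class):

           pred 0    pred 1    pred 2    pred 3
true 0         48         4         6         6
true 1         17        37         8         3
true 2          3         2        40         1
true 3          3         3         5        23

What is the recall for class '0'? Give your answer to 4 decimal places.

One-vs-rest for '0': TP = diagonal; FP = other classes predicted '0'; FN = '0' predicted as other.
recall = TP/(TP+FN).
0: TP=48, FN=4+6+6=16 → 48/64 = 0.75000

0.7500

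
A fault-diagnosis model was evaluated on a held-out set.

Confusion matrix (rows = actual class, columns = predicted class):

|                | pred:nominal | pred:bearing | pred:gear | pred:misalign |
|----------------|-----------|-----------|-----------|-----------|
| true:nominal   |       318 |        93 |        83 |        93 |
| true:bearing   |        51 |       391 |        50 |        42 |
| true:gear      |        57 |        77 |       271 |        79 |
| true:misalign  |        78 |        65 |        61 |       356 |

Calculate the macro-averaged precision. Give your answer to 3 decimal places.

0.616

Per-class precision (TP/(TP+FP)):
  nominal: TP=318, FP=51+57+78=186 → 318/504 = 0.6310
  bearing: TP=391, FP=93+77+65=235 → 391/626 = 0.6246
  gear: TP=271, FP=83+50+61=194 → 271/465 = 0.5828
  misalign: TP=356, FP=93+42+79=214 → 356/570 = 0.6246
Macro-precision = mean = (0.6310 + 0.6246 + 0.5828 + 0.6246) / 4 = 0.616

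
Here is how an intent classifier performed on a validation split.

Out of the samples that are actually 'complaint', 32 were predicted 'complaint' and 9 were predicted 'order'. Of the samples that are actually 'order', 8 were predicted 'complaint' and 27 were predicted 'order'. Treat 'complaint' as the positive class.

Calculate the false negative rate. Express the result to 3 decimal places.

0.220

FNR = FN/(FN+TP) = 9/(9+32) = 0.220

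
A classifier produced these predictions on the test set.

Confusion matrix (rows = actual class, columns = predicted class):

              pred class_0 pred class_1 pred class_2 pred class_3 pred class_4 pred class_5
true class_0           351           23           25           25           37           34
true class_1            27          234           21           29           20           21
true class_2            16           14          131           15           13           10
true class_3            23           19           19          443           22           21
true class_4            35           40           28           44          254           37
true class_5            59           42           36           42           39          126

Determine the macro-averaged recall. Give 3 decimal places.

0.631

Per-class recall (TP/(TP+FN)):
  class_0: TP=351, FN=23+25+25+37+34=144 → 351/495 = 0.7091
  class_1: TP=234, FN=27+21+29+20+21=118 → 234/352 = 0.6648
  class_2: TP=131, FN=16+14+15+13+10=68 → 131/199 = 0.6583
  class_3: TP=443, FN=23+19+19+22+21=104 → 443/547 = 0.8099
  class_4: TP=254, FN=35+40+28+44+37=184 → 254/438 = 0.5799
  class_5: TP=126, FN=59+42+36+42+39=218 → 126/344 = 0.3663
Macro-recall = mean = (0.7091 + 0.6648 + 0.6583 + 0.8099 + 0.5799 + 0.3663) / 6 = 0.631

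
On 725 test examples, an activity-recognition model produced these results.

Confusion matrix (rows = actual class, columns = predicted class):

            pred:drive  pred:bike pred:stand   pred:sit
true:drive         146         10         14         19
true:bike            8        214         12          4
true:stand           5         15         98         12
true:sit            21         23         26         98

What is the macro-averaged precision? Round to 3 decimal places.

Per-class precision (TP/(TP+FP)):
  drive: TP=146, FP=8+5+21=34 → 146/180 = 0.8111
  bike: TP=214, FP=10+15+23=48 → 214/262 = 0.8168
  stand: TP=98, FP=14+12+26=52 → 98/150 = 0.6533
  sit: TP=98, FP=19+4+12=35 → 98/133 = 0.7368
Macro-precision = mean = (0.8111 + 0.8168 + 0.6533 + 0.7368) / 4 = 0.755

0.755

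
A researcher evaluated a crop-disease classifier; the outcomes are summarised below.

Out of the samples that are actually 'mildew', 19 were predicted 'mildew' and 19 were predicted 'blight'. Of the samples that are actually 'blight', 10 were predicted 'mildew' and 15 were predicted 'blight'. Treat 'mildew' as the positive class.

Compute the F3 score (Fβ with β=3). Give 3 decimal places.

0.512

Fβ = (1+β²)·TP / ((1+β²)·TP + β²·FN + FP), with β²=9
= 10·19 / (10·19 + 9·19 + 10) = 0.512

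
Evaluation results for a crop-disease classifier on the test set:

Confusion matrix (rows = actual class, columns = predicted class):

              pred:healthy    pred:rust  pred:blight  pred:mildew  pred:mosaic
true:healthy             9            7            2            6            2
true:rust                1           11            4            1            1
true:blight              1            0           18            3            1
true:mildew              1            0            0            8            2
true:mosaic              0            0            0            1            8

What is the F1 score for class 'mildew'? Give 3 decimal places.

0.533

One-vs-rest for 'mildew': TP = diagonal; FP = other classes predicted 'mildew'; FN = 'mildew' predicted as other.
F1 score = 2·TP/(2·TP+FP+FN).
mildew: TP=8, FP=6+1+3+1=11, FN=1+0+0+2=3 → 16/30 = 0.5333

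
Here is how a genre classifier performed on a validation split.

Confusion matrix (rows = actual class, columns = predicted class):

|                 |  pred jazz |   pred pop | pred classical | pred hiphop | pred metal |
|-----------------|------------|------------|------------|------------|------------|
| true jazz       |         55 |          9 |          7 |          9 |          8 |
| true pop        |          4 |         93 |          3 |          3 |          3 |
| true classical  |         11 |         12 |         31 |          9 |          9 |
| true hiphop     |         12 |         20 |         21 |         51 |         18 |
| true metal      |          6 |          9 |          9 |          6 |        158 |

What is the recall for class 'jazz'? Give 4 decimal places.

recall = TP/(TP+FN).
jazz: TP=55, FN=9+7+9+8=33 → 55/88 = 0.62500

0.6250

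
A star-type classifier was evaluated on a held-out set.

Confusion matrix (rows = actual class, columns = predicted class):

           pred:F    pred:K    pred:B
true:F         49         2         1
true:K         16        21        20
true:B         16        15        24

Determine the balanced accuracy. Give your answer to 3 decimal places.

0.582

Balanced accuracy = mean of per-class recall.
  F: recall = 49/52 = 0.9423
  K: recall = 21/57 = 0.3684
  B: recall = 24/55 = 0.4364
Mean = (0.9423 + 0.3684 + 0.4364) / 3 = 0.582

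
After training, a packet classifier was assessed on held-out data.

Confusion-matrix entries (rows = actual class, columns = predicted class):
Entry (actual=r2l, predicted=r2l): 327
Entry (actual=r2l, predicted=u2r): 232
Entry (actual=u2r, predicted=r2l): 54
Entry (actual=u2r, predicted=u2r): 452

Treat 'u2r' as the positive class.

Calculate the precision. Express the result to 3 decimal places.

0.661

Precision = TP/(TP+FP) = 452/(452+232) = 452/684 = 0.661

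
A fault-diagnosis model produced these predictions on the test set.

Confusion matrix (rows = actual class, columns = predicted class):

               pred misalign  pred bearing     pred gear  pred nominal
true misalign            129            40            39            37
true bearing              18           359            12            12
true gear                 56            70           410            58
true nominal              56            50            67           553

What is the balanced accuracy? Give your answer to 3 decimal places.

0.718

Balanced accuracy = mean of per-class recall.
  misalign: recall = 129/245 = 0.5265
  bearing: recall = 359/401 = 0.8953
  gear: recall = 410/594 = 0.6902
  nominal: recall = 553/726 = 0.7617
Mean = (0.5265 + 0.8953 + 0.6902 + 0.7617) / 4 = 0.718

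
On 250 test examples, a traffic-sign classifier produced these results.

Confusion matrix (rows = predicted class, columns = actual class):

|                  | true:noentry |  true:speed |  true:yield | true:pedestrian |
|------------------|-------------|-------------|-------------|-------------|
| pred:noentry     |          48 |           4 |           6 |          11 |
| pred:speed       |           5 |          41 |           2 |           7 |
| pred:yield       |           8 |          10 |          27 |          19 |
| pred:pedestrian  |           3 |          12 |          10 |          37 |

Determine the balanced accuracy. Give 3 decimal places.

Balanced accuracy = mean of per-class recall.
  noentry: recall = 48/64 = 0.7500
  speed: recall = 41/67 = 0.6119
  yield: recall = 27/45 = 0.6000
  pedestrian: recall = 37/74 = 0.5000
Mean = (0.7500 + 0.6119 + 0.6000 + 0.5000) / 4 = 0.615

0.615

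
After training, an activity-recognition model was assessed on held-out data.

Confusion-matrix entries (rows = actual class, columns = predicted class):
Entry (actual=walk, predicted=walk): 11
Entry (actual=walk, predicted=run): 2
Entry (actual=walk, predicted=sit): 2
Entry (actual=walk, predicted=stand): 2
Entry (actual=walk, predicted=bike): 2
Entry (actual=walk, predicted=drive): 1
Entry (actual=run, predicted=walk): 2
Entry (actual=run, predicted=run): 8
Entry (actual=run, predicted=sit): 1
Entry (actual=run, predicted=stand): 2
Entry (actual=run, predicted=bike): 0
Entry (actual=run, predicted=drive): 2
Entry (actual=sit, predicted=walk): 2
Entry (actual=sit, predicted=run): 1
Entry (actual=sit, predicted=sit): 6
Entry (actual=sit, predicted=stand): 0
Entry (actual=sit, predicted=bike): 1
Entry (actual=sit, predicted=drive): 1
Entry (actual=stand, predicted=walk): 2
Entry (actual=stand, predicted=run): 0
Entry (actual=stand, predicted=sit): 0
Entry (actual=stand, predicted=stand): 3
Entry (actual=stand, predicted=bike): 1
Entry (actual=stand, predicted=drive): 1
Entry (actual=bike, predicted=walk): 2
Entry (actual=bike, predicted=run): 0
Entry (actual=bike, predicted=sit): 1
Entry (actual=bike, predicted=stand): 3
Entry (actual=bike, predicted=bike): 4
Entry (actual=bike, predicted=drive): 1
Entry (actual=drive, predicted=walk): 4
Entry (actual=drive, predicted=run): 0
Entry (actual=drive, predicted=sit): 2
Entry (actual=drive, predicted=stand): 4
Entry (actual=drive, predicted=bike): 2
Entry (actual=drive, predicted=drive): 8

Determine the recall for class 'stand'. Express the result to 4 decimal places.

One-vs-rest for 'stand': TP = diagonal; FP = other classes predicted 'stand'; FN = 'stand' predicted as other.
recall = TP/(TP+FN).
stand: TP=3, FN=2+0+0+1+1=4 → 3/7 = 0.42857

0.4286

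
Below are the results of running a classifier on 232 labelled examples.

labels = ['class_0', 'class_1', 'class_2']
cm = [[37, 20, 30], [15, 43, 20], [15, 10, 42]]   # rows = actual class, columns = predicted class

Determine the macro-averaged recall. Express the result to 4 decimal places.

Per-class recall (TP/(TP+FN)):
  class_0: TP=37, FN=20+30=50 → 37/87 = 0.42529
  class_1: TP=43, FN=15+20=35 → 43/78 = 0.55128
  class_2: TP=42, FN=15+10=25 → 42/67 = 0.62687
Macro-recall = mean = (0.42529 + 0.55128 + 0.62687) / 3 = 0.5345

0.5345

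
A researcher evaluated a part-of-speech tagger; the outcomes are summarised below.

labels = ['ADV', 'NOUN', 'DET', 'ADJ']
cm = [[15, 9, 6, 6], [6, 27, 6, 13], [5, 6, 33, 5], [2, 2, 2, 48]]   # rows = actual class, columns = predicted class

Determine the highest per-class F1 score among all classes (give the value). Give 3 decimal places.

0.762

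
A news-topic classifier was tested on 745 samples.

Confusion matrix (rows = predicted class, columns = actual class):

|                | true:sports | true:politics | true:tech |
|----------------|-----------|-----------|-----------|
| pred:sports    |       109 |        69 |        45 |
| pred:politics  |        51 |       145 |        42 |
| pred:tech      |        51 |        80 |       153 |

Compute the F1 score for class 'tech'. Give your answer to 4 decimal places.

F1 score = 2·TP/(2·TP+FP+FN).
tech: TP=153, FP=51+80=131, FN=45+42=87 → 306/524 = 0.58397

0.5840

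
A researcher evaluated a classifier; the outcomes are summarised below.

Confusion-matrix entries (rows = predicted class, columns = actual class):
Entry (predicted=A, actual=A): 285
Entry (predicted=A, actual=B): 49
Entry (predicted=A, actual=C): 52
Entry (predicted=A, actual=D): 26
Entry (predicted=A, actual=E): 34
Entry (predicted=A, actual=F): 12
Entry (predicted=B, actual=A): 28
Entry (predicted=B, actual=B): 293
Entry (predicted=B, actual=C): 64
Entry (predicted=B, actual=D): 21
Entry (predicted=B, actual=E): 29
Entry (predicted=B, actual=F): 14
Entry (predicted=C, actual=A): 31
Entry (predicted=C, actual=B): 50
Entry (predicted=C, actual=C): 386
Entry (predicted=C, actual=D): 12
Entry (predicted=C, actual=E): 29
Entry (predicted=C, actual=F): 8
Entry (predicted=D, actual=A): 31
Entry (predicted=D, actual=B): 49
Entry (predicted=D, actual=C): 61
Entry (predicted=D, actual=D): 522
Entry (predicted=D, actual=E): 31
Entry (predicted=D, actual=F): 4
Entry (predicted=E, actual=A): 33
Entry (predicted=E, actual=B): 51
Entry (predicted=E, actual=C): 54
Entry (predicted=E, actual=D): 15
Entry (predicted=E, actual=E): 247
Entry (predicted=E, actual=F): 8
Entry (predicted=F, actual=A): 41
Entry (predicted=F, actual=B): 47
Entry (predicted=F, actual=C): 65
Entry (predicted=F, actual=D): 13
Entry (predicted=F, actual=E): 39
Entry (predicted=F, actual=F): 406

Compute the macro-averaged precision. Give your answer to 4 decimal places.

0.6734

Per-class precision (TP/(TP+FP)):
  A: TP=285, FP=49+52+26+34+12=173 → 285/458 = 0.62227
  B: TP=293, FP=28+64+21+29+14=156 → 293/449 = 0.65256
  C: TP=386, FP=31+50+12+29+8=130 → 386/516 = 0.74806
  D: TP=522, FP=31+49+61+31+4=176 → 522/698 = 0.74785
  E: TP=247, FP=33+51+54+15+8=161 → 247/408 = 0.60539
  F: TP=406, FP=41+47+65+13+39=205 → 406/611 = 0.66448
Macro-precision = mean = (0.62227 + 0.65256 + 0.74806 + 0.74785 + 0.60539 + 0.66448) / 6 = 0.6734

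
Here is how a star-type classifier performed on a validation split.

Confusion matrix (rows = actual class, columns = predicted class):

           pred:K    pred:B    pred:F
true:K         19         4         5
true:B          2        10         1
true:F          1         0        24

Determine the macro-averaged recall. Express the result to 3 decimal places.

Per-class recall (TP/(TP+FN)):
  K: TP=19, FN=4+5=9 → 19/28 = 0.6786
  B: TP=10, FN=2+1=3 → 10/13 = 0.7692
  F: TP=24, FN=1+0=1 → 24/25 = 0.9600
Macro-recall = mean = (0.6786 + 0.7692 + 0.9600) / 3 = 0.803

0.803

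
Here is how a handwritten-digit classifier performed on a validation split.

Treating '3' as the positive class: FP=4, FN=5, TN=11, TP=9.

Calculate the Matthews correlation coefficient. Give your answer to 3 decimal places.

0.378

MCC = (TP·TN − FP·FN) / √((TP+FP)(TP+FN)(TN+FP)(TN+FN))
Numerator = 9·11 − 4·5 = 79
Denominator = √(13·14·15·16) = √43680 = 208.9976
MCC = 79 / 208.9976 = 0.378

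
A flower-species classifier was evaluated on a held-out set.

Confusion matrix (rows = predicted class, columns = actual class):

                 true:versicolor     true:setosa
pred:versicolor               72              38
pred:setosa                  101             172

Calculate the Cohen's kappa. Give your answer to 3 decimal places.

0.243

Observed agreement pₒ = trace/N = 244/383 = 0.6371
Expected agreement pₑ = Σ (rowᵢ·colᵢ)/N² = (173·110 + 210·273)/383² = 0.5206
κ = (pₒ − pₑ)/(1 − pₑ) = (0.6371 − 0.5206)/(1 − 0.5206) = 0.243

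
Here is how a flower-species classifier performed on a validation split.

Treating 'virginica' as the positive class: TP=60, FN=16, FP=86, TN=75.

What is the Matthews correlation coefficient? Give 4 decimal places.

0.2450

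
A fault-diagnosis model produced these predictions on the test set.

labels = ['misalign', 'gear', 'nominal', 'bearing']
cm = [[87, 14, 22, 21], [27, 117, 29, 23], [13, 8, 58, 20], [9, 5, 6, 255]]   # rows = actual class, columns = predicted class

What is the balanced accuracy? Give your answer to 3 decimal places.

Balanced accuracy = mean of per-class recall.
  misalign: recall = 87/144 = 0.6042
  gear: recall = 117/196 = 0.5969
  nominal: recall = 58/99 = 0.5859
  bearing: recall = 255/275 = 0.9273
Mean = (0.6042 + 0.5969 + 0.5859 + 0.9273) / 4 = 0.679

0.679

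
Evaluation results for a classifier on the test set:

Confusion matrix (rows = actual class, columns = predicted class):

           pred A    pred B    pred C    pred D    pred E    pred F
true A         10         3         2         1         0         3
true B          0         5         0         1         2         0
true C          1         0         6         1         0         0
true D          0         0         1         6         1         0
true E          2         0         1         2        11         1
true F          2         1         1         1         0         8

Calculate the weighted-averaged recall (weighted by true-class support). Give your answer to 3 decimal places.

0.630

Per-class recall (TP/(TP+FN)):
  A: TP=10, FN=3+2+1+0+3=9 → 10/19 = 0.5263
  B: TP=5, FN=0+0+1+2+0=3 → 5/8 = 0.6250
  C: TP=6, FN=1+0+1+0+0=2 → 6/8 = 0.7500
  D: TP=6, FN=0+0+1+1+0=2 → 6/8 = 0.7500
  E: TP=11, FN=2+0+1+2+1=6 → 11/17 = 0.6471
  F: TP=8, FN=2+1+1+1+0=5 → 8/13 = 0.6154
Weighted-recall = Σ (supportᵢ/N)·recallᵢ with N=73: (19/73)·0.5263 + (8/73)·0.6250 + (8/73)·0.7500 + (8/73)·0.7500 + (17/73)·0.6471 + (13/73)·0.6154 = 0.630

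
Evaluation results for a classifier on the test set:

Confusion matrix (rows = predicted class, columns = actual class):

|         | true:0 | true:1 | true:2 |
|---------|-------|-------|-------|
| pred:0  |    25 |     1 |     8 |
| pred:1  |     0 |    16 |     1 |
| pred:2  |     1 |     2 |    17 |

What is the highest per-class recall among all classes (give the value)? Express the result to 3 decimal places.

0.962

Per-class recall (TP/(TP+FN)):
  0: TP=25, FN=0+1=1 → 25/26 = 0.9615
  1: TP=16, FN=1+2=3 → 16/19 = 0.8421
  2: TP=17, FN=8+1=9 → 17/26 = 0.6538
Highest is class '0' with recall = 0.962.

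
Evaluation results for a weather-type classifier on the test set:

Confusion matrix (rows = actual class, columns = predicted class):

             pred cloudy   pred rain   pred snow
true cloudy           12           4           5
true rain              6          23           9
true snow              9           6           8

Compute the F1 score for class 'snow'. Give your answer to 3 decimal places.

0.356

Take TP from the diagonal, FP from the rest of the 'snow' prediction marginal, FN from the rest of the 'snow' actual marginal.
F1 score = 2·TP/(2·TP+FP+FN).
snow: TP=8, FP=5+9=14, FN=9+6=15 → 16/45 = 0.3556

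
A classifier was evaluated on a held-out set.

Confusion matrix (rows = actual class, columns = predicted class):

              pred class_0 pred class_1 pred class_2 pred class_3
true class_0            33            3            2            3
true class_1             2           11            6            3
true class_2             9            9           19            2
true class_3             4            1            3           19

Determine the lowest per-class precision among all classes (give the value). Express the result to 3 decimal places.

Per-class precision (TP/(TP+FP)):
  class_0: TP=33, FP=2+9+4=15 → 33/48 = 0.6875
  class_1: TP=11, FP=3+9+1=13 → 11/24 = 0.4583
  class_2: TP=19, FP=2+6+3=11 → 19/30 = 0.6333
  class_3: TP=19, FP=3+3+2=8 → 19/27 = 0.7037
Lowest is class 'class_1' with precision = 0.458.

0.458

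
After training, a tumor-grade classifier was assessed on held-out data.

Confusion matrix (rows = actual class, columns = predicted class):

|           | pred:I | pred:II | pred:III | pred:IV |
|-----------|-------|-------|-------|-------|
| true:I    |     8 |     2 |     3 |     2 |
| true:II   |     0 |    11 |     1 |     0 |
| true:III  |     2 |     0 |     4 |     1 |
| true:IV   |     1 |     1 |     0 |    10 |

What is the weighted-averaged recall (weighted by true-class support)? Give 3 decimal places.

0.717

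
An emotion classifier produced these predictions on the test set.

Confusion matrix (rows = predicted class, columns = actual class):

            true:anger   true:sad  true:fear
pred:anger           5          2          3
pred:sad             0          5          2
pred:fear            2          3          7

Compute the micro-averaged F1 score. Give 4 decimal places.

Micro-averaging pools counts across classes: ΣTP=17, ΣFP=12, ΣFN=12.
Micro-F1 score = 2·TP/(2·TP+FP+FN) on pooled counts = 0.5862 (equals overall accuracy in single-label multiclass).

0.5862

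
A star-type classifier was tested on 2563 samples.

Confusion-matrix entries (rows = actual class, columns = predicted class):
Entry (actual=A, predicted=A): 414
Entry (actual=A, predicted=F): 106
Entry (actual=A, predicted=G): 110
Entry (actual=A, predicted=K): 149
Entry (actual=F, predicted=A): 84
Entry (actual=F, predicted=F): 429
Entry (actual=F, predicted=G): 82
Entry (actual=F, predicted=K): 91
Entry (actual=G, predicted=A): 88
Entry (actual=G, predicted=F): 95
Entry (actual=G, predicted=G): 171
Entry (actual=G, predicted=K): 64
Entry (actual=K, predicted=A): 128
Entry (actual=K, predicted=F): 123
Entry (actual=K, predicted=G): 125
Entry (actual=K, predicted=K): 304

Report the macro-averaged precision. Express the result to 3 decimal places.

0.500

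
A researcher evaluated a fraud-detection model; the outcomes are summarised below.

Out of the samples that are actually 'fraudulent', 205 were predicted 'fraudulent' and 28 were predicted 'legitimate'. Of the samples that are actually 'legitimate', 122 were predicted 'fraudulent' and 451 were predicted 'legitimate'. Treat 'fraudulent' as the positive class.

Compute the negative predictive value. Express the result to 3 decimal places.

0.942

NPV = TN/(TN+FN) = 451/(451+28) = 0.942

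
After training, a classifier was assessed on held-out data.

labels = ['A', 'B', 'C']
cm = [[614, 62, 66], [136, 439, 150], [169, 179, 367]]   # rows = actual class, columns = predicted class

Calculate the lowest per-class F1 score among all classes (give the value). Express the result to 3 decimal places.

Per-class F1 score (2·TP/(2·TP+FP+FN)):
  A: TP=614, FP=136+169=305, FN=62+66=128 → 1228/1661 = 0.7393
  B: TP=439, FP=62+179=241, FN=136+150=286 → 878/1405 = 0.6249
  C: TP=367, FP=66+150=216, FN=169+179=348 → 734/1298 = 0.5655
Lowest is class 'C' with F1 score = 0.565.

0.565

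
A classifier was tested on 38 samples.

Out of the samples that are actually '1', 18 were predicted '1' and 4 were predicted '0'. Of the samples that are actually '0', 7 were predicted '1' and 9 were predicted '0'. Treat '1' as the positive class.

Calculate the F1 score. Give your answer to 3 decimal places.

Precision = TP/(TP+FP) = 18/25 = 0.7200
Recall = TP/(TP+FN) = 18/22 = 0.8182
F1 = 2·TP/(2·TP+FP+FN) = 36/47 = 0.766

0.766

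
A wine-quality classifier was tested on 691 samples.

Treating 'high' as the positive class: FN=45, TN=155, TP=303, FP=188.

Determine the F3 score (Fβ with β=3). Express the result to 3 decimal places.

Fβ = (1+β²)·TP / ((1+β²)·TP + β²·FN + FP), with β²=9
= 10·303 / (10·303 + 9·45 + 188) = 0.836

0.836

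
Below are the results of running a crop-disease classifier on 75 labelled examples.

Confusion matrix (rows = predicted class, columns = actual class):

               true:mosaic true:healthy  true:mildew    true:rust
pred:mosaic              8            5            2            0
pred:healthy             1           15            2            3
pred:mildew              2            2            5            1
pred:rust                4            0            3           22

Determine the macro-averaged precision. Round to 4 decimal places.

Per-class precision (TP/(TP+FP)):
  mosaic: TP=8, FP=5+2+0=7 → 8/15 = 0.53333
  healthy: TP=15, FP=1+2+3=6 → 15/21 = 0.71429
  mildew: TP=5, FP=2+2+1=5 → 5/10 = 0.50000
  rust: TP=22, FP=4+0+3=7 → 22/29 = 0.75862
Macro-precision = mean = (0.53333 + 0.71429 + 0.50000 + 0.75862) / 4 = 0.6266

0.6266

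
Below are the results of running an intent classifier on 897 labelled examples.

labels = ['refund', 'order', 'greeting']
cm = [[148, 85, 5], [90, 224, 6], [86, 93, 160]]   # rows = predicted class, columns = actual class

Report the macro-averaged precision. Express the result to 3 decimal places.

0.598

Per-class precision (TP/(TP+FP)):
  refund: TP=148, FP=85+5=90 → 148/238 = 0.6218
  order: TP=224, FP=90+6=96 → 224/320 = 0.7000
  greeting: TP=160, FP=86+93=179 → 160/339 = 0.4720
Macro-precision = mean = (0.6218 + 0.7000 + 0.4720) / 3 = 0.598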